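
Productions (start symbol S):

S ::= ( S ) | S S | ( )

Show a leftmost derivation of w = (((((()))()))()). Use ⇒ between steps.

S ⇒ (S) ⇒ (SS) ⇒ ((S)S) ⇒ (((S))S) ⇒ (((SS))S) ⇒ ((((S)S))S) ⇒ (((((S))S))S) ⇒ (((((()))S))S) ⇒ (((((()))()))S) ⇒ (((((()))()))())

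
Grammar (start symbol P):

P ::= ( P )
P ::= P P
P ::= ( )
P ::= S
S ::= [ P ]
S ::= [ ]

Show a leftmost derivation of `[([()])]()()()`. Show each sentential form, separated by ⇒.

P ⇒ PP   [P ::= P P]
PP ⇒ SP   [P ::= S]
SP ⇒ [P]P   [S ::= [ P ]]
[P]P ⇒ [(P)]P   [P ::= ( P )]
[(P)]P ⇒ [(S)]P   [P ::= S]
[(S)]P ⇒ [([P])]P   [S ::= [ P ]]
[([P])]P ⇒ [([()])]P   [P ::= ( )]
[([()])]P ⇒ [([()])]PP   [P ::= P P]
[([()])]PP ⇒ [([()])]PPP   [P ::= P P]
[([()])]PPP ⇒ [([()])]()PP   [P ::= ( )]
[([()])]()PP ⇒ [([()])]()()P   [P ::= ( )]
[([()])]()()P ⇒ [([()])]()()()   [P ::= ( )]

P ⇒ PP ⇒ SP ⇒ [P]P ⇒ [(P)]P ⇒ [(S)]P ⇒ [([P])]P ⇒ [([()])]P ⇒ [([()])]PP ⇒ [([()])]PPP ⇒ [([()])]()PP ⇒ [([()])]()()P ⇒ [([()])]()()()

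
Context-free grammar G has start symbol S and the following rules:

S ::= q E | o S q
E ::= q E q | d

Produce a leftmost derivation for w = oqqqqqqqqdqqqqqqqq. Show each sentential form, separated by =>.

S => oSq   [S ::= o S q]
oSq => oqEq   [S ::= q E]
oqEq => oqqEqq   [E ::= q E q]
oqqEqq => oqqqEqqq   [E ::= q E q]
oqqqEqqq => oqqqqEqqqq   [E ::= q E q]
oqqqqEqqqq => oqqqqqEqqqqq   [E ::= q E q]
oqqqqqEqqqqq => oqqqqqqEqqqqqq   [E ::= q E q]
oqqqqqqEqqqqqq => oqqqqqqqEqqqqqqq   [E ::= q E q]
oqqqqqqqEqqqqqqq => oqqqqqqqqEqqqqqqqq   [E ::= q E q]
oqqqqqqqqEqqqqqqqq => oqqqqqqqqdqqqqqqqq   [E ::= d]

S => oSq => oqEq => oqqEqq => oqqqEqqq => oqqqqEqqqq => oqqqqqEqqqqq => oqqqqqqEqqqqqq => oqqqqqqqEqqqqqqq => oqqqqqqqqEqqqqqqqq => oqqqqqqqqdqqqqqqqq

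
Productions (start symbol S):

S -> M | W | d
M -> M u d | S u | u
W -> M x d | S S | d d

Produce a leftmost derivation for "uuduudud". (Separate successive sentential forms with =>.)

S => M => Mud => Mudud => Suudud => Muudud => Muduudud => uuduudud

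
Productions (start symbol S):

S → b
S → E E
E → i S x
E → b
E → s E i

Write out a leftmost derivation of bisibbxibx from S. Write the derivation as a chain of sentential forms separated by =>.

S => EE   [S → E E]
EE => bE   [E → b]
bE => biSx   [E → i S x]
biSx => biEEx   [S → E E]
biEEx => bisEiEx   [E → s E i]
bisEiEx => bisiSxiEx   [E → i S x]
bisiSxiEx => bisiEExiEx   [S → E E]
bisiEExiEx => bisibExiEx   [E → b]
bisibExiEx => bisibbxiEx   [E → b]
bisibbxiEx => bisibbxibx   [E → b]

S=>EE=>bE=>biSx=>biEEx=>bisEiEx=>bisiSxiEx=>bisiEExiEx=>bisibExiEx=>bisibbxiEx=>bisibbxibx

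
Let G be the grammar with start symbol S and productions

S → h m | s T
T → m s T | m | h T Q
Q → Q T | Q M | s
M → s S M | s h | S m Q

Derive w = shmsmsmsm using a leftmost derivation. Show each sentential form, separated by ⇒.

S⇒sT⇒shTQ⇒shmsTQ⇒shmsmQ⇒shmsmQT⇒shmsmsT⇒shmsmsmsT⇒shmsmsmsm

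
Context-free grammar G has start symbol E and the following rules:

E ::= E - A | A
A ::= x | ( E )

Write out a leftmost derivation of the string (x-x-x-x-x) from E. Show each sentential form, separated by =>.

E => A => (E) => (E-A) => (E-A-A) => (E-A-A-A) => (E-A-A-A-A) => (A-A-A-A-A) => (x-A-A-A-A) => (x-x-A-A-A) => (x-x-x-A-A) => (x-x-x-x-A) => (x-x-x-x-x)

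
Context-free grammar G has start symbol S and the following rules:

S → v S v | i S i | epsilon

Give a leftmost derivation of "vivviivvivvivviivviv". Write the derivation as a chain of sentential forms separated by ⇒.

S ⇒ vSv ⇒ viSiv ⇒ vivSviv ⇒ vivvSvviv ⇒ vivviSivviv ⇒ vivviiSiivviv ⇒ vivviivSviivviv ⇒ vivviivvSvviivviv ⇒ vivviivviSivviivviv ⇒ vivviivvivSvivviivviv ⇒ vivviivvivvivviivviv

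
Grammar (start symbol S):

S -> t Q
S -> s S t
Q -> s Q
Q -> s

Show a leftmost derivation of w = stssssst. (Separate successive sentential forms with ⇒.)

S ⇒ sSt ⇒ stQt ⇒ stsQt ⇒ stssQt ⇒ stsssQt ⇒ stssssQt ⇒ stssssst

S ⇒ sSt   [S -> s S t]
sSt ⇒ stQt   [S -> t Q]
stQt ⇒ stsQt   [Q -> s Q]
stsQt ⇒ stssQt   [Q -> s Q]
stssQt ⇒ stsssQt   [Q -> s Q]
stsssQt ⇒ stssssQt   [Q -> s Q]
stssssQt ⇒ stssssst   [Q -> s]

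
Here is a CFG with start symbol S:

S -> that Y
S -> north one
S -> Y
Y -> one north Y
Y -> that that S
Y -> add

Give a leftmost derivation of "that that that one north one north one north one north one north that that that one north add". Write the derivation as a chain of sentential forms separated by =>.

S => that Y => that that that S => that that that Y => that that that one north Y => that that that one north one north Y => that that that one north one north one north Y => that that that one north one north one north one north Y => that that that one north one north one north one north one north Y => that that that one north one north one north one north one north that that S => that that that one north one north one north one north one north that that that Y => that that that one north one north one north one north one north that that that one north Y => that that that one north one north one north one north one north that that that one north add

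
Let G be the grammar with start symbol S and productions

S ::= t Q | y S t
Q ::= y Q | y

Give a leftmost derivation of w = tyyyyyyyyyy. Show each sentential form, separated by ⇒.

S ⇒ tQ   [S ::= t Q]
tQ ⇒ tyQ   [Q ::= y Q]
tyQ ⇒ tyyQ   [Q ::= y Q]
tyyQ ⇒ tyyyQ   [Q ::= y Q]
tyyyQ ⇒ tyyyyQ   [Q ::= y Q]
tyyyyQ ⇒ tyyyyyQ   [Q ::= y Q]
tyyyyyQ ⇒ tyyyyyyQ   [Q ::= y Q]
tyyyyyyQ ⇒ tyyyyyyyQ   [Q ::= y Q]
tyyyyyyyQ ⇒ tyyyyyyyyQ   [Q ::= y Q]
tyyyyyyyyQ ⇒ tyyyyyyyyyQ   [Q ::= y Q]
tyyyyyyyyyQ ⇒ tyyyyyyyyyy   [Q ::= y]

S⇒tQ⇒tyQ⇒tyyQ⇒tyyyQ⇒tyyyyQ⇒tyyyyyQ⇒tyyyyyyQ⇒tyyyyyyyQ⇒tyyyyyyyyQ⇒tyyyyyyyyyQ⇒tyyyyyyyyyy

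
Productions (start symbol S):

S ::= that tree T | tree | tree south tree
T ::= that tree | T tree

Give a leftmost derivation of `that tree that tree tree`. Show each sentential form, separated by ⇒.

S ⇒ that tree T ⇒ that tree T tree ⇒ that tree that tree tree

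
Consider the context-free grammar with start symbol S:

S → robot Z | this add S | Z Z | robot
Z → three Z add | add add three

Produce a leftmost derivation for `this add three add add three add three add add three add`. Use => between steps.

S => this add S => this add Z Z => this add three Z add Z => this add three add add three add Z => this add three add add three add three Z add => this add three add add three add three add add three add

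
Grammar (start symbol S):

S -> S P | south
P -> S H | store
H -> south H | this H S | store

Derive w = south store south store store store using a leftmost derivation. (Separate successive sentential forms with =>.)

S => S P   [S -> S P]
S P => S P P   [S -> S P]
S P P => S P P P   [S -> S P]
S P P P => south P P P   [S -> south]
south P P P => south store P P   [P -> store]
south store P P => south store S H P   [P -> S H]
south store S H P => south store S P H P   [S -> S P]
south store S P H P => south store south P H P   [S -> south]
south store south P H P => south store south store H P   [P -> store]
south store south store H P => south store south store store P   [H -> store]
south store south store store P => south store south store store store   [P -> store]

S => S P => S P P => S P P P => south P P P => south store P P => south store S H P => south store S P H P => south store south P H P => south store south store H P => south store south store store P => south store south store store store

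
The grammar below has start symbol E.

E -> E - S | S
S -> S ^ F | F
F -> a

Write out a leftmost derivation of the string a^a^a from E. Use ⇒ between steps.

E ⇒ S   [E -> S]
S ⇒ S^F   [S -> S ^ F]
S^F ⇒ S^F^F   [S -> S ^ F]
S^F^F ⇒ F^F^F   [S -> F]
F^F^F ⇒ a^F^F   [F -> a]
a^F^F ⇒ a^a^F   [F -> a]
a^a^F ⇒ a^a^a   [F -> a]

E ⇒ S ⇒ S^F ⇒ S^F^F ⇒ F^F^F ⇒ a^F^F ⇒ a^a^F ⇒ a^a^a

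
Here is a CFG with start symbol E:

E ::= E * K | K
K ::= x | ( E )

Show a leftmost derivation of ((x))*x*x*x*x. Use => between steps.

E => E*K   [E ::= E * K]
E*K => E*K*K   [E ::= E * K]
E*K*K => E*K*K*K   [E ::= E * K]
E*K*K*K => E*K*K*K*K   [E ::= E * K]
E*K*K*K*K => K*K*K*K*K   [E ::= K]
K*K*K*K*K => (E)*K*K*K*K   [K ::= ( E )]
(E)*K*K*K*K => (K)*K*K*K*K   [E ::= K]
(K)*K*K*K*K => ((E))*K*K*K*K   [K ::= ( E )]
((E))*K*K*K*K => ((K))*K*K*K*K   [E ::= K]
((K))*K*K*K*K => ((x))*K*K*K*K   [K ::= x]
((x))*K*K*K*K => ((x))*x*K*K*K   [K ::= x]
((x))*x*K*K*K => ((x))*x*x*K*K   [K ::= x]
((x))*x*x*K*K => ((x))*x*x*x*K   [K ::= x]
((x))*x*x*x*K => ((x))*x*x*x*x   [K ::= x]

E=>E*K=>E*K*K=>E*K*K*K=>E*K*K*K*K=>K*K*K*K*K=>(E)*K*K*K*K=>(K)*K*K*K*K=>((E))*K*K*K*K=>((K))*K*K*K*K=>((x))*K*K*K*K=>((x))*x*K*K*K=>((x))*x*x*K*K=>((x))*x*x*x*K=>((x))*x*x*x*x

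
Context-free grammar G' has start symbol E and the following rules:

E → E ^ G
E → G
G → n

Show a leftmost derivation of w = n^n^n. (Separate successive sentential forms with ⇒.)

E ⇒ E^G   [E → E ^ G]
E^G ⇒ E^G^G   [E → E ^ G]
E^G^G ⇒ G^G^G   [E → G]
G^G^G ⇒ n^G^G   [G → n]
n^G^G ⇒ n^n^G   [G → n]
n^n^G ⇒ n^n^n   [G → n]

E ⇒ E^G ⇒ E^G^G ⇒ G^G^G ⇒ n^G^G ⇒ n^n^G ⇒ n^n^n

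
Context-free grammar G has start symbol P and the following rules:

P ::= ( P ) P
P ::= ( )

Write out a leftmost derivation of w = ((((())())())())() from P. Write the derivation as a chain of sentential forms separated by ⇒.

P⇒(P)P⇒((P)P)P⇒(((P)P)P)P⇒((((P)P)P)P)P⇒((((())P)P)P)P⇒((((())())P)P)P⇒((((())())())P)P⇒((((())())())())P⇒((((())())())())()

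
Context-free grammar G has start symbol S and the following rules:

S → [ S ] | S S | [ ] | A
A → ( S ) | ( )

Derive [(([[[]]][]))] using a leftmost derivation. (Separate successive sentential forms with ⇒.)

S ⇒ [S]   [S → [ S ]]
[S] ⇒ [A]   [S → A]
[A] ⇒ [(S)]   [A → ( S )]
[(S)] ⇒ [(A)]   [S → A]
[(A)] ⇒ [((S))]   [A → ( S )]
[((S))] ⇒ [((SS))]   [S → S S]
[((SS))] ⇒ [(([S]S))]   [S → [ S ]]
[(([S]S))] ⇒ [(([[S]]S))]   [S → [ S ]]
[(([[S]]S))] ⇒ [(([[[]]]S))]   [S → [ ]]
[(([[[]]]S))] ⇒ [(([[[]]][]))]   [S → [ ]]

S⇒[S]⇒[A]⇒[(S)]⇒[(A)]⇒[((S))]⇒[((SS))]⇒[(([S]S))]⇒[(([[S]]S))]⇒[(([[[]]]S))]⇒[(([[[]]][]))]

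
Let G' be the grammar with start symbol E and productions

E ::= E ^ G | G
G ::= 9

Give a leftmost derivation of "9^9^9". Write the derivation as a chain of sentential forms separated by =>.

E => E^G => E^G^G => G^G^G => 9^G^G => 9^9^G => 9^9^9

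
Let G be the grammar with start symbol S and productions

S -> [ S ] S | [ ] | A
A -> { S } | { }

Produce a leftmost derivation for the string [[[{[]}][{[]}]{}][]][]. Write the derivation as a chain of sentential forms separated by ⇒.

S⇒[S]S⇒[[S]S]S⇒[[[S]S]S]S⇒[[[A]S]S]S⇒[[[{S}]S]S]S⇒[[[{[]}]S]S]S⇒[[[{[]}][S]S]S]S⇒[[[{[]}][A]S]S]S⇒[[[{[]}][{S}]S]S]S⇒[[[{[]}][{[]}]S]S]S⇒[[[{[]}][{[]}]A]S]S⇒[[[{[]}][{[]}]{}]S]S⇒[[[{[]}][{[]}]{}][]]S⇒[[[{[]}][{[]}]{}][]][]

S ⇒ [S]S   [S -> [ S ] S]
[S]S ⇒ [[S]S]S   [S -> [ S ] S]
[[S]S]S ⇒ [[[S]S]S]S   [S -> [ S ] S]
[[[S]S]S]S ⇒ [[[A]S]S]S   [S -> A]
[[[A]S]S]S ⇒ [[[{S}]S]S]S   [A -> { S }]
[[[{S}]S]S]S ⇒ [[[{[]}]S]S]S   [S -> [ ]]
[[[{[]}]S]S]S ⇒ [[[{[]}][S]S]S]S   [S -> [ S ] S]
[[[{[]}][S]S]S]S ⇒ [[[{[]}][A]S]S]S   [S -> A]
[[[{[]}][A]S]S]S ⇒ [[[{[]}][{S}]S]S]S   [A -> { S }]
[[[{[]}][{S}]S]S]S ⇒ [[[{[]}][{[]}]S]S]S   [S -> [ ]]
[[[{[]}][{[]}]S]S]S ⇒ [[[{[]}][{[]}]A]S]S   [S -> A]
[[[{[]}][{[]}]A]S]S ⇒ [[[{[]}][{[]}]{}]S]S   [A -> { }]
[[[{[]}][{[]}]{}]S]S ⇒ [[[{[]}][{[]}]{}][]]S   [S -> [ ]]
[[[{[]}][{[]}]{}][]]S ⇒ [[[{[]}][{[]}]{}][]][]   [S -> [ ]]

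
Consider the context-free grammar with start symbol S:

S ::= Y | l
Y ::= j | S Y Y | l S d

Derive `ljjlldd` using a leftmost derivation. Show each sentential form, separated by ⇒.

S⇒Y⇒lSd⇒lYd⇒lSYYd⇒lYYYd⇒ljYYd⇒ljjYd⇒ljjlSdd⇒ljjlldd

S ⇒ Y   [S ::= Y]
Y ⇒ lSd   [Y ::= l S d]
lSd ⇒ lYd   [S ::= Y]
lYd ⇒ lSYYd   [Y ::= S Y Y]
lSYYd ⇒ lYYYd   [S ::= Y]
lYYYd ⇒ ljYYd   [Y ::= j]
ljYYd ⇒ ljjYd   [Y ::= j]
ljjYd ⇒ ljjlSdd   [Y ::= l S d]
ljjlSdd ⇒ ljjlldd   [S ::= l]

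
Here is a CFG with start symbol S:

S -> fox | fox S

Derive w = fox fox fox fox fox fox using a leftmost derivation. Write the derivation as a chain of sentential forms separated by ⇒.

S ⇒ fox S   [S -> fox S]
fox S ⇒ fox fox S   [S -> fox S]
fox fox S ⇒ fox fox fox S   [S -> fox S]
fox fox fox S ⇒ fox fox fox fox S   [S -> fox S]
fox fox fox fox S ⇒ fox fox fox fox fox S   [S -> fox S]
fox fox fox fox fox S ⇒ fox fox fox fox fox fox   [S -> fox]

S ⇒ fox S ⇒ fox fox S ⇒ fox fox fox S ⇒ fox fox fox fox S ⇒ fox fox fox fox fox S ⇒ fox fox fox fox fox fox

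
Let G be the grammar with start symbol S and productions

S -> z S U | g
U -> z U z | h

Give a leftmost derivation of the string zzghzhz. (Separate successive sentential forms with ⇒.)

S ⇒ zSU ⇒ zzSUU ⇒ zzgUU ⇒ zzghU ⇒ zzghzUz ⇒ zzghzhz

S ⇒ zSU   [S -> z S U]
zSU ⇒ zzSUU   [S -> z S U]
zzSUU ⇒ zzgUU   [S -> g]
zzgUU ⇒ zzghU   [U -> h]
zzghU ⇒ zzghzUz   [U -> z U z]
zzghzUz ⇒ zzghzhz   [U -> h]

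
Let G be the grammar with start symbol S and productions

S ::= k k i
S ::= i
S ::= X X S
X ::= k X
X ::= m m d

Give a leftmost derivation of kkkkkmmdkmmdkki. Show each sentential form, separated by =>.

S => XXS => kXXS => kkXXS => kkkXXS => kkkkXXS => kkkkkXXS => kkkkkmmdXS => kkkkkmmdkXS => kkkkkmmdkmmdS => kkkkkmmdkmmdkki

S => XXS   [S ::= X X S]
XXS => kXXS   [X ::= k X]
kXXS => kkXXS   [X ::= k X]
kkXXS => kkkXXS   [X ::= k X]
kkkXXS => kkkkXXS   [X ::= k X]
kkkkXXS => kkkkkXXS   [X ::= k X]
kkkkkXXS => kkkkkmmdXS   [X ::= m m d]
kkkkkmmdXS => kkkkkmmdkXS   [X ::= k X]
kkkkkmmdkXS => kkkkkmmdkmmdS   [X ::= m m d]
kkkkkmmdkmmdS => kkkkkmmdkmmdkki   [S ::= k k i]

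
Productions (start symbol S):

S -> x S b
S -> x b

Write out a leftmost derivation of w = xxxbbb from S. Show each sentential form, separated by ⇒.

S ⇒ xSb   [S -> x S b]
xSb ⇒ xxSbb   [S -> x S b]
xxSbb ⇒ xxxbbb   [S -> x b]

S ⇒ xSb ⇒ xxSbb ⇒ xxxbbb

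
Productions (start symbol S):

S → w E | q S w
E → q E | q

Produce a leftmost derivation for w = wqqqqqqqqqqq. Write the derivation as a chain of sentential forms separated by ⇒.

S ⇒ wE ⇒ wqE ⇒ wqqE ⇒ wqqqE ⇒ wqqqqE ⇒ wqqqqqE ⇒ wqqqqqqE ⇒ wqqqqqqqE ⇒ wqqqqqqqqE ⇒ wqqqqqqqqqE ⇒ wqqqqqqqqqqE ⇒ wqqqqqqqqqqq

S ⇒ wE   [S → w E]
wE ⇒ wqE   [E → q E]
wqE ⇒ wqqE   [E → q E]
wqqE ⇒ wqqqE   [E → q E]
wqqqE ⇒ wqqqqE   [E → q E]
wqqqqE ⇒ wqqqqqE   [E → q E]
wqqqqqE ⇒ wqqqqqqE   [E → q E]
wqqqqqqE ⇒ wqqqqqqqE   [E → q E]
wqqqqqqqE ⇒ wqqqqqqqqE   [E → q E]
wqqqqqqqqE ⇒ wqqqqqqqqqE   [E → q E]
wqqqqqqqqqE ⇒ wqqqqqqqqqqE   [E → q E]
wqqqqqqqqqqE ⇒ wqqqqqqqqqqq   [E → q]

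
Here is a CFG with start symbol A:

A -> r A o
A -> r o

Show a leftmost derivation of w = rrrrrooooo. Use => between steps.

A => rAo => rrAoo => rrrAooo => rrrrAoooo => rrrrrooooo

A => rAo   [A -> r A o]
rAo => rrAoo   [A -> r A o]
rrAoo => rrrAooo   [A -> r A o]
rrrAooo => rrrrAoooo   [A -> r A o]
rrrrAoooo => rrrrrooooo   [A -> r o]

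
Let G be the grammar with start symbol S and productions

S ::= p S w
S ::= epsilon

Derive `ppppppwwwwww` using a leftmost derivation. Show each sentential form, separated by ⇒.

S ⇒ pSw ⇒ ppSww ⇒ pppSwww ⇒ ppppSwwww ⇒ pppppSwwwww ⇒ ppppppSwwwwww ⇒ ppppppwwwwww

S ⇒ pSw   [S ::= p S w]
pSw ⇒ ppSww   [S ::= p S w]
ppSww ⇒ pppSwww   [S ::= p S w]
pppSwww ⇒ ppppSwwww   [S ::= p S w]
ppppSwwww ⇒ pppppSwwwww   [S ::= p S w]
pppppSwwwww ⇒ ppppppSwwwwww   [S ::= p S w]
ppppppSwwwwww ⇒ ppppppwwwwww   [S ::= epsilon]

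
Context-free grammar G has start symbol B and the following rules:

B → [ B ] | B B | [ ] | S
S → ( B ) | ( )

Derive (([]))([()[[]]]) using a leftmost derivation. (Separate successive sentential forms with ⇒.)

B ⇒ BB   [B → B B]
BB ⇒ SB   [B → S]
SB ⇒ (B)B   [S → ( B )]
(B)B ⇒ (S)B   [B → S]
(S)B ⇒ ((B))B   [S → ( B )]
((B))B ⇒ (([]))B   [B → [ ]]
(([]))B ⇒ (([]))S   [B → S]
(([]))S ⇒ (([]))(B)   [S → ( B )]
(([]))(B) ⇒ (([]))([B])   [B → [ B ]]
(([]))([B]) ⇒ (([]))([BB])   [B → B B]
(([]))([BB]) ⇒ (([]))([SB])   [B → S]
(([]))([SB]) ⇒ (([]))([()B])   [S → ( )]
(([]))([()B]) ⇒ (([]))([()[B]])   [B → [ B ]]
(([]))([()[B]]) ⇒ (([]))([()[[]]])   [B → [ ]]

B ⇒ BB ⇒ SB ⇒ (B)B ⇒ (S)B ⇒ ((B))B ⇒ (([]))B ⇒ (([]))S ⇒ (([]))(B) ⇒ (([]))([B]) ⇒ (([]))([BB]) ⇒ (([]))([SB]) ⇒ (([]))([()B]) ⇒ (([]))([()[B]]) ⇒ (([]))([()[[]]])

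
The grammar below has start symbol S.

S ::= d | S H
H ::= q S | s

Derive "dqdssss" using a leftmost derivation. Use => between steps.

S => SH => SHH => SHHH => dHHH => dqSHH => dqSHHH => dqSHHHH => dqdHHHH => dqdsHHH => dqdssHH => dqdsssH => dqdssss

S => SH   [S ::= S H]
SH => SHH   [S ::= S H]
SHH => SHHH   [S ::= S H]
SHHH => dHHH   [S ::= d]
dHHH => dqSHH   [H ::= q S]
dqSHH => dqSHHH   [S ::= S H]
dqSHHH => dqSHHHH   [S ::= S H]
dqSHHHH => dqdHHHH   [S ::= d]
dqdHHHH => dqdsHHH   [H ::= s]
dqdsHHH => dqdssHH   [H ::= s]
dqdssHH => dqdsssH   [H ::= s]
dqdsssH => dqdssss   [H ::= s]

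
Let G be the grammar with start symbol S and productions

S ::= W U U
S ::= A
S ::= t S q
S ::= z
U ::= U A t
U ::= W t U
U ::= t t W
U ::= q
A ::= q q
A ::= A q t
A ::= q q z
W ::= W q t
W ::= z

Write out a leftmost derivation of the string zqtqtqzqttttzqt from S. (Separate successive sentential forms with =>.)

S => WUU   [S ::= W U U]
WUU => WqtUU   [W ::= W q t]
WqtUU => WqtqtUU   [W ::= W q t]
WqtqtUU => zqtqtUU   [W ::= z]
zqtqtUU => zqtqtqU   [U ::= q]
zqtqtqU => zqtqtqWtU   [U ::= W t U]
zqtqtqWtU => zqtqtqWqttU   [W ::= W q t]
zqtqtqWqttU => zqtqtqzqttU   [W ::= z]
zqtqtqzqttU => zqtqtqzqttttW   [U ::= t t W]
zqtqtqzqttttW => zqtqtqzqttttWqt   [W ::= W q t]
zqtqtqzqttttWqt => zqtqtqzqttttzqt   [W ::= z]

S=>WUU=>WqtUU=>WqtqtUU=>zqtqtUU=>zqtqtqU=>zqtqtqWtU=>zqtqtqWqttU=>zqtqtqzqttU=>zqtqtqzqttttW=>zqtqtqzqttttWqt=>zqtqtqzqttttzqt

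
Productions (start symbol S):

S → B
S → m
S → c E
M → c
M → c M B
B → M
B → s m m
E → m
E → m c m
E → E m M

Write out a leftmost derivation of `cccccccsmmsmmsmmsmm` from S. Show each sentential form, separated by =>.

S=>B=>M=>cMB=>ccMBB=>cccBB=>cccMB=>ccccMBB=>cccccMBBB=>ccccccMBBBB=>cccccccBBBB=>cccccccsmmBBB=>cccccccsmmsmmBB=>cccccccsmmsmmsmmB=>cccccccsmmsmmsmmsmm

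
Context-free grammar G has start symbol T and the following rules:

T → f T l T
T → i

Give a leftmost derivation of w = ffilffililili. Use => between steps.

T => fTlT => ffTlTlT => ffilTlT => ffilfTlTlT => ffilffTlTlTlT => ffilffilTlTlT => ffilffililTlT => ffilffilililT => ffilffililili

T => fTlT   [T → f T l T]
fTlT => ffTlTlT   [T → f T l T]
ffTlTlT => ffilTlT   [T → i]
ffilTlT => ffilfTlTlT   [T → f T l T]
ffilfTlTlT => ffilffTlTlTlT   [T → f T l T]
ffilffTlTlTlT => ffilffilTlTlT   [T → i]
ffilffilTlTlT => ffilffililTlT   [T → i]
ffilffililTlT => ffilffilililT   [T → i]
ffilffilililT => ffilffililili   [T → i]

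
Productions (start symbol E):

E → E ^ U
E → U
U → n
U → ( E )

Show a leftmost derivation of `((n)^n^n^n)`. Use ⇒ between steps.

E ⇒ U   [E → U]
U ⇒ (E)   [U → ( E )]
(E) ⇒ (E^U)   [E → E ^ U]
(E^U) ⇒ (E^U^U)   [E → E ^ U]
(E^U^U) ⇒ (E^U^U^U)   [E → E ^ U]
(E^U^U^U) ⇒ (U^U^U^U)   [E → U]
(U^U^U^U) ⇒ ((E)^U^U^U)   [U → ( E )]
((E)^U^U^U) ⇒ ((U)^U^U^U)   [E → U]
((U)^U^U^U) ⇒ ((n)^U^U^U)   [U → n]
((n)^U^U^U) ⇒ ((n)^n^U^U)   [U → n]
((n)^n^U^U) ⇒ ((n)^n^n^U)   [U → n]
((n)^n^n^U) ⇒ ((n)^n^n^n)   [U → n]

E ⇒ U ⇒ (E) ⇒ (E^U) ⇒ (E^U^U) ⇒ (E^U^U^U) ⇒ (U^U^U^U) ⇒ ((E)^U^U^U) ⇒ ((U)^U^U^U) ⇒ ((n)^U^U^U) ⇒ ((n)^n^U^U) ⇒ ((n)^n^n^U) ⇒ ((n)^n^n^n)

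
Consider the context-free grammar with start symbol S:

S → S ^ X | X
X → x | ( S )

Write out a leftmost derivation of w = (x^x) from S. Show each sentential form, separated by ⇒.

S ⇒ X ⇒ (S) ⇒ (S^X) ⇒ (X^X) ⇒ (x^X) ⇒ (x^x)

S ⇒ X   [S → X]
X ⇒ (S)   [X → ( S )]
(S) ⇒ (S^X)   [S → S ^ X]
(S^X) ⇒ (X^X)   [S → X]
(X^X) ⇒ (x^X)   [X → x]
(x^X) ⇒ (x^x)   [X → x]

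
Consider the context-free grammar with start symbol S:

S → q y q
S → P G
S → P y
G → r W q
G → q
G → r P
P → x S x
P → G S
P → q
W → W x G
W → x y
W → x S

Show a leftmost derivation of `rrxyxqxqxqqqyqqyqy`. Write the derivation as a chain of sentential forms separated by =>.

S => Py   [S → P y]
Py => GSy   [P → G S]
GSy => rPSy   [G → r P]
rPSy => rGSSy   [P → G S]
rGSSy => rrWqSSy   [G → r W q]
rrWqSSy => rrWxGqSSy   [W → W x G]
rrWxGqSSy => rrWxGxGqSSy   [W → W x G]
rrWxGxGqSSy => rrWxGxGxGqSSy   [W → W x G]
rrWxGxGxGqSSy => rrxyxGxGxGqSSy   [W → x y]
rrxyxGxGxGqSSy => rrxyxqxGxGqSSy   [G → q]
rrxyxqxGxGqSSy => rrxyxqxqxGqSSy   [G → q]
rrxyxqxqxGqSSy => rrxyxqxqxqqSSy   [G → q]
rrxyxqxqxqqSSy => rrxyxqxqxqqqyqSy   [S → q y q]
rrxyxqxqxqqqyqSy => rrxyxqxqxqqqyqqyqy   [S → q y q]

S => Py => GSy => rPSy => rGSSy => rrWqSSy => rrWxGqSSy => rrWxGxGqSSy => rrWxGxGxGqSSy => rrxyxGxGxGqSSy => rrxyxqxGxGqSSy => rrxyxqxqxGqSSy => rrxyxqxqxqqSSy => rrxyxqxqxqqqyqSy => rrxyxqxqxqqqyqqyqy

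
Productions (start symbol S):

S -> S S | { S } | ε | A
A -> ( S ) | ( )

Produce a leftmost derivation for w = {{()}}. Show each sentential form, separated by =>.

S => SS   [S -> S S]
SS => SSS   [S -> S S]
SSS => SSSS   [S -> S S]
SSSS => {S}SSS   [S -> { S }]
{S}SSS => {{S}}SSS   [S -> { S }]
{{S}}SSS => {{SS}}SSS   [S -> S S]
{{SS}}SSS => {{AS}}SSS   [S -> A]
{{AS}}SSS => {{()S}}SSS   [A -> ( )]
{{()S}}SSS => {{()}}SSS   [S -> ε]
{{()}}SSS => {{()}}SS   [S -> ε]
{{()}}SS => {{()}}S   [S -> ε]
{{()}}S => {{()}}   [S -> ε]

S => SS => SSS => SSSS => {S}SSS => {{S}}SSS => {{SS}}SSS => {{AS}}SSS => {{()S}}SSS => {{()}}SSS => {{()}}SS => {{()}}S => {{()}}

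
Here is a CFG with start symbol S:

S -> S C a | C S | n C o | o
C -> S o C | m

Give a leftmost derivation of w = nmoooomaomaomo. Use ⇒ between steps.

S ⇒ CS ⇒ SoCS ⇒ SCaoCS ⇒ nCoCaoCS ⇒ nmoCaoCS ⇒ nmoSoCaoCS ⇒ nmoooCaoCS ⇒ nmoooSoCaoCS ⇒ nmoooSCaoCaoCS ⇒ nmooooCaoCaoCS ⇒ nmoooomaoCaoCS ⇒ nmoooomaomaoCS ⇒ nmoooomaomaomS ⇒ nmoooomaomaomo

S ⇒ CS   [S -> C S]
CS ⇒ SoCS   [C -> S o C]
SoCS ⇒ SCaoCS   [S -> S C a]
SCaoCS ⇒ nCoCaoCS   [S -> n C o]
nCoCaoCS ⇒ nmoCaoCS   [C -> m]
nmoCaoCS ⇒ nmoSoCaoCS   [C -> S o C]
nmoSoCaoCS ⇒ nmoooCaoCS   [S -> o]
nmoooCaoCS ⇒ nmoooSoCaoCS   [C -> S o C]
nmoooSoCaoCS ⇒ nmoooSCaoCaoCS   [S -> S C a]
nmoooSCaoCaoCS ⇒ nmooooCaoCaoCS   [S -> o]
nmooooCaoCaoCS ⇒ nmoooomaoCaoCS   [C -> m]
nmoooomaoCaoCS ⇒ nmoooomaomaoCS   [C -> m]
nmoooomaomaoCS ⇒ nmoooomaomaomS   [C -> m]
nmoooomaomaomS ⇒ nmoooomaomaomo   [S -> o]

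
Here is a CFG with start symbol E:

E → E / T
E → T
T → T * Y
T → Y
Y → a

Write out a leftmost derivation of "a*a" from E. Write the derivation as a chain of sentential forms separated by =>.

E => T => T*Y => Y*Y => a*Y => a*a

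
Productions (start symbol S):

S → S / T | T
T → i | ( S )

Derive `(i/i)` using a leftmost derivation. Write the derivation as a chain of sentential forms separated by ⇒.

S ⇒ T   [S → T]
T ⇒ (S)   [T → ( S )]
(S) ⇒ (S/T)   [S → S / T]
(S/T) ⇒ (T/T)   [S → T]
(T/T) ⇒ (i/T)   [T → i]
(i/T) ⇒ (i/i)   [T → i]

S ⇒ T ⇒ (S) ⇒ (S/T) ⇒ (T/T) ⇒ (i/T) ⇒ (i/i)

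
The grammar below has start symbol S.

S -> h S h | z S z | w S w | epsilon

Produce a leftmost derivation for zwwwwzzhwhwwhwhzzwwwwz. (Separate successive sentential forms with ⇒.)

S ⇒ zSz ⇒ zwSwz ⇒ zwwSwwz ⇒ zwwwSwwwz ⇒ zwwwwSwwwwz ⇒ zwwwwzSzwwwwz ⇒ zwwwwzzSzzwwwwz ⇒ zwwwwzzhShzzwwwwz ⇒ zwwwwzzhwSwhzzwwwwz ⇒ zwwwwzzhwhShwhzzwwwwz ⇒ zwwwwzzhwhwSwhwhzzwwwwz ⇒ zwwwwzzhwhwwhwhzzwwwwz

S ⇒ zSz   [S -> z S z]
zSz ⇒ zwSwz   [S -> w S w]
zwSwz ⇒ zwwSwwz   [S -> w S w]
zwwSwwz ⇒ zwwwSwwwz   [S -> w S w]
zwwwSwwwz ⇒ zwwwwSwwwwz   [S -> w S w]
zwwwwSwwwwz ⇒ zwwwwzSzwwwwz   [S -> z S z]
zwwwwzSzwwwwz ⇒ zwwwwzzSzzwwwwz   [S -> z S z]
zwwwwzzSzzwwwwz ⇒ zwwwwzzhShzzwwwwz   [S -> h S h]
zwwwwzzhShzzwwwwz ⇒ zwwwwzzhwSwhzzwwwwz   [S -> w S w]
zwwwwzzhwSwhzzwwwwz ⇒ zwwwwzzhwhShwhzzwwwwz   [S -> h S h]
zwwwwzzhwhShwhzzwwwwz ⇒ zwwwwzzhwhwSwhwhzzwwwwz   [S -> w S w]
zwwwwzzhwhwSwhwhzzwwwwz ⇒ zwwwwzzhwhwwhwhzzwwwwz   [S -> epsilon]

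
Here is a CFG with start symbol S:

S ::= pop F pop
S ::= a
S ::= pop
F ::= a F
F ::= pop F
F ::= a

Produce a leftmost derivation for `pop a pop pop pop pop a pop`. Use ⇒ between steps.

S ⇒ pop F pop ⇒ pop a F pop ⇒ pop a pop F pop ⇒ pop a pop pop F pop ⇒ pop a pop pop pop F pop ⇒ pop a pop pop pop pop F pop ⇒ pop a pop pop pop pop a pop

S ⇒ pop F pop   [S ::= pop F pop]
pop F pop ⇒ pop a F pop   [F ::= a F]
pop a F pop ⇒ pop a pop F pop   [F ::= pop F]
pop a pop F pop ⇒ pop a pop pop F pop   [F ::= pop F]
pop a pop pop F pop ⇒ pop a pop pop pop F pop   [F ::= pop F]
pop a pop pop pop F pop ⇒ pop a pop pop pop pop F pop   [F ::= pop F]
pop a pop pop pop pop F pop ⇒ pop a pop pop pop pop a pop   [F ::= a]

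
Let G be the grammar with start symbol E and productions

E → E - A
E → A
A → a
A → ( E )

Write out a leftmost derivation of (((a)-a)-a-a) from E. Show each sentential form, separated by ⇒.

E⇒A⇒(E)⇒(E-A)⇒(E-A-A)⇒(A-A-A)⇒((E)-A-A)⇒((E-A)-A-A)⇒((A-A)-A-A)⇒(((E)-A)-A-A)⇒(((A)-A)-A-A)⇒(((a)-A)-A-A)⇒(((a)-a)-A-A)⇒(((a)-a)-a-A)⇒(((a)-a)-a-a)

E ⇒ A   [E → A]
A ⇒ (E)   [A → ( E )]
(E) ⇒ (E-A)   [E → E - A]
(E-A) ⇒ (E-A-A)   [E → E - A]
(E-A-A) ⇒ (A-A-A)   [E → A]
(A-A-A) ⇒ ((E)-A-A)   [A → ( E )]
((E)-A-A) ⇒ ((E-A)-A-A)   [E → E - A]
((E-A)-A-A) ⇒ ((A-A)-A-A)   [E → A]
((A-A)-A-A) ⇒ (((E)-A)-A-A)   [A → ( E )]
(((E)-A)-A-A) ⇒ (((A)-A)-A-A)   [E → A]
(((A)-A)-A-A) ⇒ (((a)-A)-A-A)   [A → a]
(((a)-A)-A-A) ⇒ (((a)-a)-A-A)   [A → a]
(((a)-a)-A-A) ⇒ (((a)-a)-a-A)   [A → a]
(((a)-a)-a-A) ⇒ (((a)-a)-a-a)   [A → a]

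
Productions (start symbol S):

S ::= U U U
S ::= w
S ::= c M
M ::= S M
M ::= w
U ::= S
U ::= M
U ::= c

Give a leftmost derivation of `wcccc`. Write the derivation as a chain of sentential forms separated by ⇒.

S ⇒ UUU ⇒ MUU ⇒ wUU ⇒ wSU ⇒ wUUUU ⇒ wcUUU ⇒ wccUU ⇒ wcccU ⇒ wcccc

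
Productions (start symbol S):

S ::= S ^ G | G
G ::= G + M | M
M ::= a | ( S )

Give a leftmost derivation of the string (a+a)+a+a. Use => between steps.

S=>G=>G+M=>G+M+M=>M+M+M=>(S)+M+M=>(G)+M+M=>(G+M)+M+M=>(M+M)+M+M=>(a+M)+M+M=>(a+a)+M+M=>(a+a)+a+M=>(a+a)+a+a

S => G   [S ::= G]
G => G+M   [G ::= G + M]
G+M => G+M+M   [G ::= G + M]
G+M+M => M+M+M   [G ::= M]
M+M+M => (S)+M+M   [M ::= ( S )]
(S)+M+M => (G)+M+M   [S ::= G]
(G)+M+M => (G+M)+M+M   [G ::= G + M]
(G+M)+M+M => (M+M)+M+M   [G ::= M]
(M+M)+M+M => (a+M)+M+M   [M ::= a]
(a+M)+M+M => (a+a)+M+M   [M ::= a]
(a+a)+M+M => (a+a)+a+M   [M ::= a]
(a+a)+a+M => (a+a)+a+a   [M ::= a]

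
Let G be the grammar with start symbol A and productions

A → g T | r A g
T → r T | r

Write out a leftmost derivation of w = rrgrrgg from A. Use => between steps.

A => rAg => rrAgg => rrgTgg => rrgrTgg => rrgrrgg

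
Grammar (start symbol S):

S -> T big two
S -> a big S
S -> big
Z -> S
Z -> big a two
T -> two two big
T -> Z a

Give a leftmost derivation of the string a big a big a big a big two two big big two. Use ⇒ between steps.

S ⇒ a big S ⇒ a big a big S ⇒ a big a big a big S ⇒ a big a big a big a big S ⇒ a big a big a big a big T big two ⇒ a big a big a big a big two two big big two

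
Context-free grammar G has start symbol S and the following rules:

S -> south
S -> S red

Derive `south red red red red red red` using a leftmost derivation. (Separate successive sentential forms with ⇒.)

S ⇒ S red ⇒ S red red ⇒ S red red red ⇒ S red red red red ⇒ S red red red red red ⇒ S red red red red red red ⇒ south red red red red red red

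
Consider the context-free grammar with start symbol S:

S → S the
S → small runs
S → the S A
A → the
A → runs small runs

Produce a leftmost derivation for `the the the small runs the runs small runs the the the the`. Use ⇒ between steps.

S ⇒ the S A ⇒ the S the A ⇒ the S the the A ⇒ the the S A the the A ⇒ the the the S A A the the A ⇒ the the the S the A A the the A ⇒ the the the small runs the A A the the A ⇒ the the the small runs the runs small runs A the the A ⇒ the the the small runs the runs small runs the the the A ⇒ the the the small runs the runs small runs the the the the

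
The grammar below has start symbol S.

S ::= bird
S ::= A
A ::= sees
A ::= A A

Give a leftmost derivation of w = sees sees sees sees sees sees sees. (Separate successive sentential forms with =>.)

S => A   [S ::= A]
A => A A   [A ::= A A]
A A => A A A   [A ::= A A]
A A A => A A A A   [A ::= A A]
A A A A => A A A A A   [A ::= A A]
A A A A A => A A A A A A   [A ::= A A]
A A A A A A => A A A A A A A   [A ::= A A]
A A A A A A A => sees A A A A A A   [A ::= sees]
sees A A A A A A => sees sees A A A A A   [A ::= sees]
sees sees A A A A A => sees sees sees A A A A   [A ::= sees]
sees sees sees A A A A => sees sees sees sees A A A   [A ::= sees]
sees sees sees sees A A A => sees sees sees sees sees A A   [A ::= sees]
sees sees sees sees sees A A => sees sees sees sees sees sees A   [A ::= sees]
sees sees sees sees sees sees A => sees sees sees sees sees sees sees   [A ::= sees]

S => A => A A => A A A => A A A A => A A A A A => A A A A A A => A A A A A A A => sees A A A A A A => sees sees A A A A A => sees sees sees A A A A => sees sees sees sees A A A => sees sees sees sees sees A A => sees sees sees sees sees sees A => sees sees sees sees sees sees sees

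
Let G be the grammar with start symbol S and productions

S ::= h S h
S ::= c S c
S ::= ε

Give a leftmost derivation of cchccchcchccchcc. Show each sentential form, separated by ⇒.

S ⇒ cSc   [S ::= c S c]
cSc ⇒ ccScc   [S ::= c S c]
ccScc ⇒ cchShcc   [S ::= h S h]
cchShcc ⇒ cchcSchcc   [S ::= c S c]
cchcSchcc ⇒ cchccScchcc   [S ::= c S c]
cchccScchcc ⇒ cchcccSccchcc   [S ::= c S c]
cchcccSccchcc ⇒ cchccchShccchcc   [S ::= h S h]
cchccchShccchcc ⇒ cchccchcSchccchcc   [S ::= c S c]
cchccchcSchccchcc ⇒ cchccchcchccchcc   [S ::= ε]

S ⇒ cSc ⇒ ccScc ⇒ cchShcc ⇒ cchcSchcc ⇒ cchccScchcc ⇒ cchcccSccchcc ⇒ cchccchShccchcc ⇒ cchccchcSchccchcc ⇒ cchccchcchccchcc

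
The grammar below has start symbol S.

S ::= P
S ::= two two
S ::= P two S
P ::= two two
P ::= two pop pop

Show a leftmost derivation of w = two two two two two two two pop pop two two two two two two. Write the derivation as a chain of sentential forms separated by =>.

S => P two S => two two two S => two two two P two S => two two two two two two S => two two two two two two P two S => two two two two two two two pop pop two S => two two two two two two two pop pop two P two S => two two two two two two two pop pop two two two two S => two two two two two two two pop pop two two two two two two

S => P two S   [S ::= P two S]
P two S => two two two S   [P ::= two two]
two two two S => two two two P two S   [S ::= P two S]
two two two P two S => two two two two two two S   [P ::= two two]
two two two two two two S => two two two two two two P two S   [S ::= P two S]
two two two two two two P two S => two two two two two two two pop pop two S   [P ::= two pop pop]
two two two two two two two pop pop two S => two two two two two two two pop pop two P two S   [S ::= P two S]
two two two two two two two pop pop two P two S => two two two two two two two pop pop two two two two S   [P ::= two two]
two two two two two two two pop pop two two two two S => two two two two two two two pop pop two two two two two two   [S ::= two two]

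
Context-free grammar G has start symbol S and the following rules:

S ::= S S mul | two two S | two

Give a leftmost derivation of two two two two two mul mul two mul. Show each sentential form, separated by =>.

S => S S mul => S S mul S mul => two S mul S mul => two two two S mul S mul => two two two S S mul mul S mul => two two two two S mul mul S mul => two two two two two mul mul S mul => two two two two two mul mul two mul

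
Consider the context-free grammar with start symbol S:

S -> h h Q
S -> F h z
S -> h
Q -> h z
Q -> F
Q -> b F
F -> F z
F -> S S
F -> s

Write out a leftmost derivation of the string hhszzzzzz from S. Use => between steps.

S=>hhQ=>hhF=>hhFz=>hhFzz=>hhFzzz=>hhFzzzz=>hhFzzzzz=>hhFzzzzzz=>hhszzzzzz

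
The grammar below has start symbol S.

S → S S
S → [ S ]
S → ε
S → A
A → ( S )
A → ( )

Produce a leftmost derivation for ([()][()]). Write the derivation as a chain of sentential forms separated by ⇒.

S ⇒ A   [S → A]
A ⇒ (S)   [A → ( S )]
(S) ⇒ (SS)   [S → S S]
(SS) ⇒ ([S]S)   [S → [ S ]]
([S]S) ⇒ ([A]S)   [S → A]
([A]S) ⇒ ([()]S)   [A → ( )]
([()]S) ⇒ ([()][S])   [S → [ S ]]
([()][S]) ⇒ ([()][A])   [S → A]
([()][A]) ⇒ ([()][()])   [A → ( )]

S⇒A⇒(S)⇒(SS)⇒([S]S)⇒([A]S)⇒([()]S)⇒([()][S])⇒([()][A])⇒([()][()])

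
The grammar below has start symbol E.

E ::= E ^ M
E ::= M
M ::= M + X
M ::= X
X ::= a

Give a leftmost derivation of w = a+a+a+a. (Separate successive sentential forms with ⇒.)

E ⇒ M ⇒ M+X ⇒ M+X+X ⇒ M+X+X+X ⇒ X+X+X+X ⇒ a+X+X+X ⇒ a+a+X+X ⇒ a+a+a+X ⇒ a+a+a+a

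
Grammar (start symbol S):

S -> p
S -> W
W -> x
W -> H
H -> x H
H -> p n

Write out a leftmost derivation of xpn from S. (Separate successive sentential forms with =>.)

S=>W=>H=>xH=>xpn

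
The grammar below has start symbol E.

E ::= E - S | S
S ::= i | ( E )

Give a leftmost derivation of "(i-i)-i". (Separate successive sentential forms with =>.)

E => E-S => S-S => (E)-S => (E-S)-S => (S-S)-S => (i-S)-S => (i-i)-S => (i-i)-i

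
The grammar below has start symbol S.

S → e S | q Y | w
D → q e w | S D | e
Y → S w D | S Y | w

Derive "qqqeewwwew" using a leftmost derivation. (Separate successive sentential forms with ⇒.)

S ⇒ qY   [S → q Y]
qY ⇒ qSY   [Y → S Y]
qSY ⇒ qqYY   [S → q Y]
qqYY ⇒ qqSwDY   [Y → S w D]
qqSwDY ⇒ qqqYwDY   [S → q Y]
qqqYwDY ⇒ qqqSYwDY   [Y → S Y]
qqqSYwDY ⇒ qqqeSYwDY   [S → e S]
qqqeSYwDY ⇒ qqqeeSYwDY   [S → e S]
qqqeeSYwDY ⇒ qqqeewYwDY   [S → w]
qqqeewYwDY ⇒ qqqeewwwDY   [Y → w]
qqqeewwwDY ⇒ qqqeewwweY   [D → e]
qqqeewwweY ⇒ qqqeewwwew   [Y → w]

S ⇒ qY ⇒ qSY ⇒ qqYY ⇒ qqSwDY ⇒ qqqYwDY ⇒ qqqSYwDY ⇒ qqqeSYwDY ⇒ qqqeeSYwDY ⇒ qqqeewYwDY ⇒ qqqeewwwDY ⇒ qqqeewwweY ⇒ qqqeewwwew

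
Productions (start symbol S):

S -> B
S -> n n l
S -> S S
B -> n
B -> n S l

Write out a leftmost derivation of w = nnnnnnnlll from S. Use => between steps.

S => B => nSl => nSSl => nBSl => nnSl => nnBl => nnnSll => nnnSSll => nnnBSll => nnnnSll => nnnnSSll => nnnnBSll => nnnnnSll => nnnnnnnlll

S => B   [S -> B]
B => nSl   [B -> n S l]
nSl => nSSl   [S -> S S]
nSSl => nBSl   [S -> B]
nBSl => nnSl   [B -> n]
nnSl => nnBl   [S -> B]
nnBl => nnnSll   [B -> n S l]
nnnSll => nnnSSll   [S -> S S]
nnnSSll => nnnBSll   [S -> B]
nnnBSll => nnnnSll   [B -> n]
nnnnSll => nnnnSSll   [S -> S S]
nnnnSSll => nnnnBSll   [S -> B]
nnnnBSll => nnnnnSll   [B -> n]
nnnnnSll => nnnnnnnlll   [S -> n n l]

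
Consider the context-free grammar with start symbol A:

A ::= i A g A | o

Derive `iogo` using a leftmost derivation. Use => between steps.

A => iAgA => iogA => iogo

A => iAgA   [A ::= i A g A]
iAgA => iogA   [A ::= o]
iogA => iogo   [A ::= o]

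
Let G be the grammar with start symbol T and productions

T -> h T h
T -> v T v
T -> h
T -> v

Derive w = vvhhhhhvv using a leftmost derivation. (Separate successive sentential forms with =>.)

T => vTv => vvTvv => vvhThvv => vvhhThhvv => vvhhhhhvv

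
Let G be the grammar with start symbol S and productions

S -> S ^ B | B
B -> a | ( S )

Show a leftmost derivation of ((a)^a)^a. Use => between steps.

S=>S^B=>B^B=>(S)^B=>(S^B)^B=>(B^B)^B=>((S)^B)^B=>((B)^B)^B=>((a)^B)^B=>((a)^a)^B=>((a)^a)^a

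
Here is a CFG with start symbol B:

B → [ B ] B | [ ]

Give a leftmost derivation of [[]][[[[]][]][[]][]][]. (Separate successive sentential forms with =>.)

B => [B]B => [[]]B => [[]][B]B => [[]][[B]B]B => [[]][[[B]B]B]B => [[]][[[[]]B]B]B => [[]][[[[]][]]B]B => [[]][[[[]][]][B]B]B => [[]][[[[]][]][[]]B]B => [[]][[[[]][]][[]][]]B => [[]][[[[]][]][[]][]][]

B => [B]B   [B → [ B ] B]
[B]B => [[]]B   [B → [ ]]
[[]]B => [[]][B]B   [B → [ B ] B]
[[]][B]B => [[]][[B]B]B   [B → [ B ] B]
[[]][[B]B]B => [[]][[[B]B]B]B   [B → [ B ] B]
[[]][[[B]B]B]B => [[]][[[[]]B]B]B   [B → [ ]]
[[]][[[[]]B]B]B => [[]][[[[]][]]B]B   [B → [ ]]
[[]][[[[]][]]B]B => [[]][[[[]][]][B]B]B   [B → [ B ] B]
[[]][[[[]][]][B]B]B => [[]][[[[]][]][[]]B]B   [B → [ ]]
[[]][[[[]][]][[]]B]B => [[]][[[[]][]][[]][]]B   [B → [ ]]
[[]][[[[]][]][[]][]]B => [[]][[[[]][]][[]][]][]   [B → [ ]]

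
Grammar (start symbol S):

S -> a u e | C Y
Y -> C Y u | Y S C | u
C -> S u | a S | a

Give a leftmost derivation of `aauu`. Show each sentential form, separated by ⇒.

S ⇒ CY   [S -> C Y]
CY ⇒ aSY   [C -> a S]
aSY ⇒ aCYY   [S -> C Y]
aCYY ⇒ aaYY   [C -> a]
aaYY ⇒ aauY   [Y -> u]
aauY ⇒ aauu   [Y -> u]

S ⇒ CY ⇒ aSY ⇒ aCYY ⇒ aaYY ⇒ aauY ⇒ aauu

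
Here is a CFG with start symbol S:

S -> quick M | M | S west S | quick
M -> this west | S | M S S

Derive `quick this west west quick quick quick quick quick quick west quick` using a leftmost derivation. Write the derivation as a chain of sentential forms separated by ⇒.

S ⇒ S west S ⇒ quick M west S ⇒ quick this west west S ⇒ quick this west west S west S ⇒ quick this west west quick M west S ⇒ quick this west west quick M S S west S ⇒ quick this west west quick M S S S S west S ⇒ quick this west west quick S S S S S west S ⇒ quick this west west quick quick S S S S west S ⇒ quick this west west quick quick quick S S S west S ⇒ quick this west west quick quick quick quick S S west S ⇒ quick this west west quick quick quick quick quick S west S ⇒ quick this west west quick quick quick quick quick quick west S ⇒ quick this west west quick quick quick quick quick quick west quick

S ⇒ S west S   [S -> S west S]
S west S ⇒ quick M west S   [S -> quick M]
quick M west S ⇒ quick this west west S   [M -> this west]
quick this west west S ⇒ quick this west west S west S   [S -> S west S]
quick this west west S west S ⇒ quick this west west quick M west S   [S -> quick M]
quick this west west quick M west S ⇒ quick this west west quick M S S west S   [M -> M S S]
quick this west west quick M S S west S ⇒ quick this west west quick M S S S S west S   [M -> M S S]
quick this west west quick M S S S S west S ⇒ quick this west west quick S S S S S west S   [M -> S]
quick this west west quick S S S S S west S ⇒ quick this west west quick quick S S S S west S   [S -> quick]
quick this west west quick quick S S S S west S ⇒ quick this west west quick quick quick S S S west S   [S -> quick]
quick this west west quick quick quick S S S west S ⇒ quick this west west quick quick quick quick S S west S   [S -> quick]
quick this west west quick quick quick quick S S west S ⇒ quick this west west quick quick quick quick quick S west S   [S -> quick]
quick this west west quick quick quick quick quick S west S ⇒ quick this west west quick quick quick quick quick quick west S   [S -> quick]
quick this west west quick quick quick quick quick quick west S ⇒ quick this west west quick quick quick quick quick quick west quick   [S -> quick]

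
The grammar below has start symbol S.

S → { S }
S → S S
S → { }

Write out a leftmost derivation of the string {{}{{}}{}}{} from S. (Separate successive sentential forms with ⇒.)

S ⇒ SS ⇒ {S}S ⇒ {SS}S ⇒ {SSS}S ⇒ {{}SS}S ⇒ {{}{S}S}S ⇒ {{}{{}}S}S ⇒ {{}{{}}{}}S ⇒ {{}{{}}{}}{}

S ⇒ SS   [S → S S]
SS ⇒ {S}S   [S → { S }]
{S}S ⇒ {SS}S   [S → S S]
{SS}S ⇒ {SSS}S   [S → S S]
{SSS}S ⇒ {{}SS}S   [S → { }]
{{}SS}S ⇒ {{}{S}S}S   [S → { S }]
{{}{S}S}S ⇒ {{}{{}}S}S   [S → { }]
{{}{{}}S}S ⇒ {{}{{}}{}}S   [S → { }]
{{}{{}}{}}S ⇒ {{}{{}}{}}{}   [S → { }]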